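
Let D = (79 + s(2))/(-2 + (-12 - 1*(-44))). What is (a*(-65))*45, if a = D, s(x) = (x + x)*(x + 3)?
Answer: -19305/2 ≈ -9652.5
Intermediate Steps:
s(x) = 2*x*(3 + x) (s(x) = (2*x)*(3 + x) = 2*x*(3 + x))
D = 33/10 (D = (79 + 2*2*(3 + 2))/(-2 + (-12 - 1*(-44))) = (79 + 2*2*5)/(-2 + (-12 + 44)) = (79 + 20)/(-2 + 32) = 99/30 = 99*(1/30) = 33/10 ≈ 3.3000)
a = 33/10 ≈ 3.3000
(a*(-65))*45 = ((33/10)*(-65))*45 = -429/2*45 = -19305/2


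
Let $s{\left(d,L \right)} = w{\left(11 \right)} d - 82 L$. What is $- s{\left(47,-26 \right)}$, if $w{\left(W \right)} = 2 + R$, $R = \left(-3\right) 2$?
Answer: $-1944$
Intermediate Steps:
$R = -6$
$w{\left(W \right)} = -4$ ($w{\left(W \right)} = 2 - 6 = -4$)
$s{\left(d,L \right)} = - 82 L - 4 d$ ($s{\left(d,L \right)} = - 4 d - 82 L = - 82 L - 4 d$)
$- s{\left(47,-26 \right)} = - (\left(-82\right) \left(-26\right) - 188) = - (2132 - 188) = \left(-1\right) 1944 = -1944$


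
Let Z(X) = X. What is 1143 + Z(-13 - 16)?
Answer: 1114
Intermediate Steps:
1143 + Z(-13 - 16) = 1143 + (-13 - 16) = 1143 - 29 = 1114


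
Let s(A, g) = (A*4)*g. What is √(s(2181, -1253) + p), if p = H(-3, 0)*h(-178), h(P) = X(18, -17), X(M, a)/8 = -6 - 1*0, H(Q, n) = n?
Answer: 2*I*√2732793 ≈ 3306.2*I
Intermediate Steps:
X(M, a) = -48 (X(M, a) = 8*(-6 - 1*0) = 8*(-6 + 0) = 8*(-6) = -48)
h(P) = -48
s(A, g) = 4*A*g (s(A, g) = (4*A)*g = 4*A*g)
p = 0 (p = 0*(-48) = 0)
√(s(2181, -1253) + p) = √(4*2181*(-1253) + 0) = √(-10931172 + 0) = √(-10931172) = 2*I*√2732793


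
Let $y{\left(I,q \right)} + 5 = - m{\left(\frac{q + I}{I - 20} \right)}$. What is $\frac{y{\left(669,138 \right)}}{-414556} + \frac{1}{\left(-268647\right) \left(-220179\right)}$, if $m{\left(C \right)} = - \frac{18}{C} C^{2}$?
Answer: $- \frac{667275707111609}{15914235924337472172} \approx -4.1929 \cdot 10^{-5}$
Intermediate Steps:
$m{\left(C \right)} = - 18 C$
$y{\left(I,q \right)} = -5 + \frac{18 \left(I + q\right)}{-20 + I}$ ($y{\left(I,q \right)} = -5 - - 18 \frac{q + I}{I - 20} = -5 - - 18 \frac{I + q}{-20 + I} = -5 - - \frac{18 \left(I + q\right)}{-20 + I} = -5 + \frac{18 \left(I + q\right)}{-20 + I}$)
$\frac{y{\left(669,138 \right)}}{-414556} + \frac{1}{\left(-268647\right) \left(-220179\right)} = \frac{\frac{1}{-20 + 669} \left(100 + 13 \cdot 669 + 18 \cdot 138\right)}{-414556} + \frac{1}{\left(-268647\right) \left(-220179\right)} = \frac{100 + 8697 + 2484}{649} \left(- \frac{1}{414556}\right) - - \frac{1}{59150427813} = \frac{1}{649} \cdot 11281 \left(- \frac{1}{414556}\right) + \frac{1}{59150427813} = \frac{11281}{649} \left(- \frac{1}{414556}\right) + \frac{1}{59150427813} = - \frac{11281}{269046844} + \frac{1}{59150427813} = - \frac{667275707111609}{15914235924337472172}$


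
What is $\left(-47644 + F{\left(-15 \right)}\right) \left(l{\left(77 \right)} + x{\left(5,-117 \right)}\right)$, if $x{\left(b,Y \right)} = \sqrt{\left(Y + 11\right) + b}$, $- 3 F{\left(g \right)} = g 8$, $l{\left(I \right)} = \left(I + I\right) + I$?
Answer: $-10996524 - 47604 i \sqrt{101} \approx -1.0997 \cdot 10^{7} - 4.7841 \cdot 10^{5} i$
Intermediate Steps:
$l{\left(I \right)} = 3 I$ ($l{\left(I \right)} = 2 I + I = 3 I$)
$F{\left(g \right)} = - \frac{8 g}{3}$ ($F{\left(g \right)} = - \frac{g 8}{3} = - \frac{8 g}{3}$)
$x{\left(b,Y \right)} = \sqrt{11 + Y + b}$ ($x{\left(b,Y \right)} = \sqrt{\left(11 + Y\right) + b} = \sqrt{11 + Y + b}$)
$\left(-47644 + F{\left(-15 \right)}\right) \left(l{\left(77 \right)} + x{\left(5,-117 \right)}\right) = \left(-47644 - -40\right) \left(3 \cdot 77 + \sqrt{11 - 117 + 5}\right) = \left(-47644 + 40\right) \left(231 + \sqrt{-101}\right) = - 47604 \left(231 + i \sqrt{101}\right) = -10996524 - 47604 i \sqrt{101}$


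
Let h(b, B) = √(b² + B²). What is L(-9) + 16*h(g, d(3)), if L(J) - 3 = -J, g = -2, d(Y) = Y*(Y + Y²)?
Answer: 12 + 160*√13 ≈ 588.89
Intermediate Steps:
h(b, B) = √(B² + b²)
L(J) = 3 - J
L(-9) + 16*h(g, d(3)) = (3 - 1*(-9)) + 16*√((3²*(1 + 3))² + (-2)²) = (3 + 9) + 16*√((9*4)² + 4) = 12 + 16*√(36² + 4) = 12 + 16*√(1296 + 4) = 12 + 16*√1300 = 12 + 16*(10*√13) = 12 + 160*√13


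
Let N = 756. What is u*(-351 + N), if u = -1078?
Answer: -436590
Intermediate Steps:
u*(-351 + N) = -1078*(-351 + 756) = -1078*405 = -436590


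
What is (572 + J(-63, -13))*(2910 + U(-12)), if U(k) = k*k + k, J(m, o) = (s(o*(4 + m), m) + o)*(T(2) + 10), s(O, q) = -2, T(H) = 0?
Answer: 1283724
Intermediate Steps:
J(m, o) = -20 + 10*o (J(m, o) = (-2 + o)*(0 + 10) = (-2 + o)*10 = -20 + 10*o)
U(k) = k + k² (U(k) = k² + k = k + k²)
(572 + J(-63, -13))*(2910 + U(-12)) = (572 + (-20 + 10*(-13)))*(2910 - 12*(1 - 12)) = (572 + (-20 - 130))*(2910 - 12*(-11)) = (572 - 150)*(2910 + 132) = 422*3042 = 1283724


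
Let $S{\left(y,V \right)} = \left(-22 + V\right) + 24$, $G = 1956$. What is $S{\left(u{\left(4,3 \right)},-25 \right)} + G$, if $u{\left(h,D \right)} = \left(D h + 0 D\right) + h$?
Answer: $1933$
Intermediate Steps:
$u{\left(h,D \right)} = h + D h$ ($u{\left(h,D \right)} = \left(D h + 0\right) + h = D h + h = h + D h$)
$S{\left(y,V \right)} = 2 + V$
$S{\left(u{\left(4,3 \right)},-25 \right)} + G = \left(2 - 25\right) + 1956 = -23 + 1956 = 1933$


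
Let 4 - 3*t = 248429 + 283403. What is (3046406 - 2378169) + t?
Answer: 490961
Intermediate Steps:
t = -177276 (t = 4/3 - (248429 + 283403)/3 = 4/3 - ⅓*531832 = 4/3 - 531832/3 = -177276)
(3046406 - 2378169) + t = (3046406 - 2378169) - 177276 = 668237 - 177276 = 490961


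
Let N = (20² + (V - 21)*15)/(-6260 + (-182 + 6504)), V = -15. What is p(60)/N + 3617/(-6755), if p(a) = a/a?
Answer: -13217/13510 ≈ -0.97831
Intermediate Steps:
p(a) = 1
N = -70/31 (N = (20² + (-15 - 21)*15)/(-6260 + (-182 + 6504)) = (400 - 36*15)/(-6260 + 6322) = (400 - 540)/62 = -140*1/62 = -70/31 ≈ -2.2581)
p(60)/N + 3617/(-6755) = 1/(-70/31) + 3617/(-6755) = 1*(-31/70) + 3617*(-1/6755) = -31/70 - 3617/6755 = -13217/13510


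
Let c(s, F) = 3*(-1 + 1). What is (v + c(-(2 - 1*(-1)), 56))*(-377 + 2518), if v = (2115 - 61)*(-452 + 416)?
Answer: -158314104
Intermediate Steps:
c(s, F) = 0 (c(s, F) = 3*0 = 0)
v = -73944 (v = 2054*(-36) = -73944)
(v + c(-(2 - 1*(-1)), 56))*(-377 + 2518) = (-73944 + 0)*(-377 + 2518) = -73944*2141 = -158314104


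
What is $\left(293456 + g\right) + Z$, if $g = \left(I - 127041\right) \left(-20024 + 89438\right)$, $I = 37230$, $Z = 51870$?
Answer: $-6233795428$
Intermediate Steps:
$g = -6234140754$ ($g = \left(37230 - 127041\right) \left(-20024 + 89438\right) = \left(-89811\right) 69414 = -6234140754$)
$\left(293456 + g\right) + Z = \left(293456 - 6234140754\right) + 51870 = -6233847298 + 51870 = -6233795428$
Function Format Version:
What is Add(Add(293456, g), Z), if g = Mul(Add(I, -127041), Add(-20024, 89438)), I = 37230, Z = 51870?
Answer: -6233795428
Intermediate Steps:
g = -6234140754 (g = Mul(Add(37230, -127041), Add(-20024, 89438)) = Mul(-89811, 69414) = -6234140754)
Add(Add(293456, g), Z) = Add(Add(293456, -6234140754), 51870) = Add(-6233847298, 51870) = -6233795428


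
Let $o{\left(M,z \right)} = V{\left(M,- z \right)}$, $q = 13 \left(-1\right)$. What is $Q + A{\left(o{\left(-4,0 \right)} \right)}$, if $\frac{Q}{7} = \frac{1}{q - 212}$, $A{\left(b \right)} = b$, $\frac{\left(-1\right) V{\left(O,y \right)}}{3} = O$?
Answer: $\frac{2693}{225} \approx 11.969$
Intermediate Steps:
$V{\left(O,y \right)} = - 3 O$
$q = -13$
$o{\left(M,z \right)} = - 3 M$
$Q = - \frac{7}{225}$ ($Q = \frac{7}{-13 - 212} = \frac{7}{-225} = 7 \left(- \frac{1}{225}\right) = - \frac{7}{225} \approx -0.031111$)
$Q + A{\left(o{\left(-4,0 \right)} \right)} = - \frac{7}{225} - -12 = - \frac{7}{225} + 12 = \frac{2693}{225}$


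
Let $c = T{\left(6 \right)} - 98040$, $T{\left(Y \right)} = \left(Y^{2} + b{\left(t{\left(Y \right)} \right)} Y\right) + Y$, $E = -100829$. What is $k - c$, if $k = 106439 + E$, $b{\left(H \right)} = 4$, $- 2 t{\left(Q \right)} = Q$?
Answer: $103584$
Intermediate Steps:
$t{\left(Q \right)} = - \frac{Q}{2}$
$T{\left(Y \right)} = Y^{2} + 5 Y$ ($T{\left(Y \right)} = \left(Y^{2} + 4 Y\right) + Y = Y^{2} + 5 Y$)
$k = 5610$ ($k = 106439 - 100829 = 5610$)
$c = -97974$ ($c = 6 \left(5 + 6\right) - 98040 = 6 \cdot 11 - 98040 = 66 - 98040 = -97974$)
$k - c = 5610 - -97974 = 5610 + 97974 = 103584$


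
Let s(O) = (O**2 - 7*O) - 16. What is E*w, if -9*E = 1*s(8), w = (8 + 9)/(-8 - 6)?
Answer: -68/63 ≈ -1.0794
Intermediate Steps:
s(O) = -16 + O**2 - 7*O
w = -17/14 (w = 17/(-14) = 17*(-1/14) = -17/14 ≈ -1.2143)
E = 8/9 (E = -(-16 + 8**2 - 7*8)/9 = -(-16 + 64 - 56)/9 = -(-8)/9 = -1/9*(-8) = 8/9 ≈ 0.88889)
E*w = (8/9)*(-17/14) = -68/63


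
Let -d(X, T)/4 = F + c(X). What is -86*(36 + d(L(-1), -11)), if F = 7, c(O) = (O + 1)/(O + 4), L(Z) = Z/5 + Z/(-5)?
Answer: -602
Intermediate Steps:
L(Z) = 0 (L(Z) = Z*(⅕) + Z*(-⅕) = Z/5 - Z/5 = 0)
c(O) = (1 + O)/(4 + O)
d(X, T) = -28 - 4*(1 + X)/(4 + X) (d(X, T) = -4*(7 + (1 + X)/(4 + X)) = -28 - 4*(1 + X)/(4 + X))
-86*(36 + d(L(-1), -11)) = -86*(36 + 4*(-29 - 8*0)/(4 + 0)) = -86*(36 + 4*(-29 + 0)/4) = -86*(36 + 4*(¼)*(-29)) = -86*(36 - 29) = -86*7 = -602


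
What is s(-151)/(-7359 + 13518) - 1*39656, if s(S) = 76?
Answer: -244241228/6159 ≈ -39656.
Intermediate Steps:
s(-151)/(-7359 + 13518) - 1*39656 = 76/(-7359 + 13518) - 1*39656 = 76/6159 - 39656 = -244241228/6159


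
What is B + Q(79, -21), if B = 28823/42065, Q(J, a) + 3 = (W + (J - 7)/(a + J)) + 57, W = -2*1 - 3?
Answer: 62124572/1219885 ≈ 50.927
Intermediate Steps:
W = -5 (W = -2 - 3 = -5)
Q(J, a) = 49 + (-7 + J)/(J + a) (Q(J, a) = -3 + ((-5 + (J - 7)/(a + J)) + 57) = -3 + ((-5 + (-7 + J)/(J + a)) + 57) = -3 + (52 + (-7 + J)/(J + a)) = 49 + (-7 + J)/(J + a))
B = 28823/42065 (B = 28823*(1/42065) = 28823/42065 ≈ 0.68520)
B + Q(79, -21) = 28823/42065 + (-7 + 49*(-21) + 50*79)/(79 - 21) = 28823/42065 + (-7 - 1029 + 3950)/58 = 28823/42065 + (1/58)*2914 = 28823/42065 + 1457/29 = 62124572/1219885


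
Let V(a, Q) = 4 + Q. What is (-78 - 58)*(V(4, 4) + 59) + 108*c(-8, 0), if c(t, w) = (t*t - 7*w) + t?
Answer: -3064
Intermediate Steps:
c(t, w) = t + t² - 7*w (c(t, w) = (t² - 7*w) + t = t + t² - 7*w)
(-78 - 58)*(V(4, 4) + 59) + 108*c(-8, 0) = (-78 - 58)*((4 + 4) + 59) + 108*(-8 + (-8)² - 7*0) = -136*(8 + 59) + 108*(-8 + 64 + 0) = -136*67 + 108*56 = -9112 + 6048 = -3064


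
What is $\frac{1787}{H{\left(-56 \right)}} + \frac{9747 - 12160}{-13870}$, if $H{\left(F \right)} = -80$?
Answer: $- \frac{25887}{1168} \approx -22.164$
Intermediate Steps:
$\frac{1787}{H{\left(-56 \right)}} + \frac{9747 - 12160}{-13870} = \frac{1787}{-80} + \frac{9747 - 12160}{-13870} = 1787 \left(- \frac{1}{80}\right) - - \frac{127}{730} = - \frac{1787}{80} + \frac{127}{730} = - \frac{25887}{1168}$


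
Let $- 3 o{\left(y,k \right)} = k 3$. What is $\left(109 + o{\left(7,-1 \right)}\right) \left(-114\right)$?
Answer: $-12540$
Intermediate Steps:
$o{\left(y,k \right)} = - k$ ($o{\left(y,k \right)} = - \frac{k 3}{3} = - \frac{3 k}{3} = - k$)
$\left(109 + o{\left(7,-1 \right)}\right) \left(-114\right) = \left(109 - -1\right) \left(-114\right) = \left(109 + 1\right) \left(-114\right) = 110 \left(-114\right) = -12540$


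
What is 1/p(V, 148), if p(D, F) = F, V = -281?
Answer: 1/148 ≈ 0.0067568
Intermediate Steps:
1/p(V, 148) = 1/148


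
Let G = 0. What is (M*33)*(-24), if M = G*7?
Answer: 0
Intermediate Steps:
M = 0 (M = 0*7 = 0)
(M*33)*(-24) = (0*33)*(-24) = 0*(-24) = 0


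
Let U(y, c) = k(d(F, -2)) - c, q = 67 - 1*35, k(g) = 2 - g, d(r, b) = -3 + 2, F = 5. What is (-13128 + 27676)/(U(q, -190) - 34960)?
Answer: -14548/34767 ≈ -0.41844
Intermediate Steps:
d(r, b) = -1
q = 32 (q = 67 - 35 = 32)
U(y, c) = 3 - c (U(y, c) = (2 - 1*(-1)) - c = (2 + 1) - c = 3 - c)
(-13128 + 27676)/(U(q, -190) - 34960) = (-13128 + 27676)/((3 - 1*(-190)) - 34960) = 14548/((3 + 190) - 34960) = 14548/(193 - 34960) = 14548/(-34767) = 14548*(-1/34767) = -14548/34767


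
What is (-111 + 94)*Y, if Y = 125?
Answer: -2125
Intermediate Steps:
(-111 + 94)*Y = (-111 + 94)*125 = -17*125 = -2125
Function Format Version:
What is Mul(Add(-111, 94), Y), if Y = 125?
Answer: -2125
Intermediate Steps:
Mul(Add(-111, 94), Y) = Mul(Add(-111, 94), 125) = Mul(-17, 125) = -2125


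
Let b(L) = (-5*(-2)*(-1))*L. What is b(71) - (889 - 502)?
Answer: -1097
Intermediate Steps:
b(L) = -10*L (b(L) = (10*(-1))*L = -10*L)
b(71) - (889 - 502) = -10*71 - (889 - 502) = -710 - 1*387 = -710 - 387 = -1097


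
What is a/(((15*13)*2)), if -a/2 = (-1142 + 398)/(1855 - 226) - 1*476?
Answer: 258716/105885 ≈ 2.4434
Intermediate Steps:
a = 517432/543 (a = -2*((-1142 + 398)/(1855 - 226) - 1*476) = -2*(-744/1629 - 476) = -2*(-744*1/1629 - 476) = -2*(-248/543 - 476) = -2*(-258716/543) = 517432/543 ≈ 952.91)
a/(((15*13)*2)) = 517432/(543*(((15*13)*2))) = 517432/(543*((195*2))) = (517432/543)/390 = (517432/543)*(1/390) = 258716/105885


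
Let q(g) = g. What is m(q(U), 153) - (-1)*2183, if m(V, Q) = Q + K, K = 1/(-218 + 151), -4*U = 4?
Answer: 156511/67 ≈ 2336.0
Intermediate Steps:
U = -1 (U = -¼*4 = -1)
K = -1/67 (K = 1/(-67) = -1/67 ≈ -0.014925)
m(V, Q) = -1/67 + Q (m(V, Q) = Q - 1/67 = -1/67 + Q)
m(q(U), 153) - (-1)*2183 = (-1/67 + 153) - (-1)*2183 = 10250/67 - 1*(-2183) = 10250/67 + 2183 = 156511/67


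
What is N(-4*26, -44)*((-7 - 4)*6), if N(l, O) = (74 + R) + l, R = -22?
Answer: 3432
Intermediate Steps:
N(l, O) = 52 + l (N(l, O) = (74 - 22) + l = 52 + l)
N(-4*26, -44)*((-7 - 4)*6) = (52 - 4*26)*((-7 - 4)*6) = (52 - 104)*(-11*6) = -52*(-66) = 3432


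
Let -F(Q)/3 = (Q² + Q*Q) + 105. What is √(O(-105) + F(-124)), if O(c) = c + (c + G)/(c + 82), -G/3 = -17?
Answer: I*√49024362/23 ≈ 304.42*I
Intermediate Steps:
G = 51 (G = -3*(-17) = 51)
F(Q) = -315 - 6*Q² (F(Q) = -3*((Q² + Q*Q) + 105) = -3*((Q² + Q²) + 105) = -3*(2*Q² + 105) = -3*(105 + 2*Q²) = -315 - 6*Q²)
O(c) = c + (51 + c)/(82 + c) (O(c) = c + (c + 51)/(c + 82) = c + (51 + c)/(82 + c))
√(O(-105) + F(-124)) = √((51 + (-105)² + 83*(-105))/(82 - 105) + (-315 - 6*(-124)²)) = √((51 + 11025 - 8715)/(-23) + (-315 - 6*15376)) = √(-1/23*2361 + (-315 - 92256)) = √(-2361/23 - 92571) = √(-2131494/23) = I*√49024362/23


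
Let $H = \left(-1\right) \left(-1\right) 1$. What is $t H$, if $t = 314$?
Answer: $314$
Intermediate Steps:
$H = 1$ ($H = 1 \cdot 1 = 1$)
$t H = 314 \cdot 1 = 314$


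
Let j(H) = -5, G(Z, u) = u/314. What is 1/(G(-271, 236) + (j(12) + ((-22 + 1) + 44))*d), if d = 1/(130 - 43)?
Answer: 4553/4364 ≈ 1.0433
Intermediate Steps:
G(Z, u) = u/314 (G(Z, u) = u*(1/314) = u/314)
d = 1/87 ≈ 0.011494
1/(G(-271, 236) + (j(12) + ((-22 + 1) + 44))*d) = 1/((1/314)*236 + (-5 + ((-22 + 1) + 44))*(1/87)) = 1/(118/157 + (-5 + (-21 + 44))*(1/87)) = 1/(118/157 + (-5 + 23)*(1/87)) = 1/(118/157 + 18*(1/87)) = 1/(118/157 + 6/29) = 1/(4364/4553) = 4553/4364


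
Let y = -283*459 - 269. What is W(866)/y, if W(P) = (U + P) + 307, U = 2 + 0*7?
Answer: -1175/130166 ≈ -0.0090269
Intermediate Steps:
y = -130166 (y = -129897 - 269 = -130166)
U = 2 (U = 2 + 0 = 2)
W(P) = 309 + P (W(P) = (2 + P) + 307 = 309 + P)
W(866)/y = (309 + 866)/(-130166) = 1175*(-1/130166) = -1175/130166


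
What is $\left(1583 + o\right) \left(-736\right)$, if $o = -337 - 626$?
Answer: $-456320$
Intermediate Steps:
$o = -963$ ($o = -337 - 626 = -963$)
$\left(1583 + o\right) \left(-736\right) = \left(1583 - 963\right) \left(-736\right) = 620 \left(-736\right) = -456320$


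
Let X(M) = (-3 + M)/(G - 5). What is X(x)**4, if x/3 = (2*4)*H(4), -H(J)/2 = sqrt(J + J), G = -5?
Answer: 340734033/10000 + 1327752*sqrt(2)/625 ≈ 37078.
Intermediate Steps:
H(J) = -2*sqrt(2)*sqrt(J) (H(J) = -2*sqrt(J + J) = -2*sqrt(2)*sqrt(J))
x = -96*sqrt(2) (x = 3*((2*4)*(-2*sqrt(2)*sqrt(4))) = 3*(8*(-2*sqrt(2)*2)) = 3*(8*(-4*sqrt(2))) = 3*(-32*sqrt(2)) = -96*sqrt(2) ≈ -135.76)
X(M) = 3/10 - M/10 (X(M) = (-3 + M)/(-5 - 5) = (-3 + M)/(-10) = (-3 + M)*(-1/10) = 3/10 - M/10)
X(x)**4 = (3/10 - (-48)*sqrt(2)/5)**4 = (3/10 + 48*sqrt(2)/5)**4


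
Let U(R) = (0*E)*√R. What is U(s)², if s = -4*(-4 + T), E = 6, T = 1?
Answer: 0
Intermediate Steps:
s = 12 (s = -4*(-4 + 1) = -4*(-3) = 12)
U(R) = 0 (U(R) = (0*6)*√R = 0*√R = 0)
U(s)² = 0² = 0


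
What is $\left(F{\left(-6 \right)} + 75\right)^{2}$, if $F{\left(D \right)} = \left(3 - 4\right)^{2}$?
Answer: $5776$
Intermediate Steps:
$F{\left(D \right)} = 1$ ($F{\left(D \right)} = \left(-1\right)^{2} = 1$)
$\left(F{\left(-6 \right)} + 75\right)^{2} = \left(1 + 75\right)^{2} = 76^{2} = 5776$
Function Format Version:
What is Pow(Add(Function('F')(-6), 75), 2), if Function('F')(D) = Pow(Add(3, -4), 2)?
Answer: 5776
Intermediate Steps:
Function('F')(D) = 1 (Function('F')(D) = Pow(-1, 2) = 1)
Pow(Add(Function('F')(-6), 75), 2) = Pow(Add(1, 75), 2) = Pow(76, 2) = 5776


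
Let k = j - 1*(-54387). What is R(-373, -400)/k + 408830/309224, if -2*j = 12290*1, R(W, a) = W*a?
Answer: 16464749415/3729396052 ≈ 4.4149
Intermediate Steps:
j = -6145 ≈ -6145.0
k = 48242 (k = -6145 - 1*(-54387) = -6145 + 54387 = 48242)
R(-373, -400)/k + 408830/309224 = -373*(-400)/48242 + 408830/309224 = 149200*(1/48242) + 408830*(1/309224) = 74600/24121 + 204415/154612 = 16464749415/3729396052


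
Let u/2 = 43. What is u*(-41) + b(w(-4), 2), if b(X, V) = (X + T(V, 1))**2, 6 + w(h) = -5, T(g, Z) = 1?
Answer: -3426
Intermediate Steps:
u = 86 (u = 2*43 = 86)
w(h) = -11 (w(h) = -6 - 5 = -11)
b(X, V) = (1 + X)**2 (b(X, V) = (X + 1)**2 = (1 + X)**2)
u*(-41) + b(w(-4), 2) = 86*(-41) + (1 - 11)**2 = -3526 + (-10)**2 = -3526 + 100 = -3426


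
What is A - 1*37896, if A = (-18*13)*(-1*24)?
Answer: -32280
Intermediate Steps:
A = 5616 (A = -234*(-24) = 5616)
A - 1*37896 = 5616 - 1*37896 = 5616 - 37896 = -32280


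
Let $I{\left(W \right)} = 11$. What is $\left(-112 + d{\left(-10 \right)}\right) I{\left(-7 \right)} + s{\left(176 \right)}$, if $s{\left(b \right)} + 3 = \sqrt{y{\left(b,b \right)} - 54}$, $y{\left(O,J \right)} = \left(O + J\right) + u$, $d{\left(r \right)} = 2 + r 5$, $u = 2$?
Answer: $-1763 + 10 \sqrt{3} \approx -1745.7$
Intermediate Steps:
$d{\left(r \right)} = 2 + 5 r$
$y{\left(O,J \right)} = 2 + J + O$ ($y{\left(O,J \right)} = \left(O + J\right) + 2 = \left(J + O\right) + 2 = 2 + J + O$)
$s{\left(b \right)} = -3 + \sqrt{-52 + 2 b}$ ($s{\left(b \right)} = -3 + \sqrt{\left(2 + b + b\right) - 54} = -3 + \sqrt{\left(2 + 2 b\right) - 54} = -3 + \sqrt{-52 + 2 b}$)
$\left(-112 + d{\left(-10 \right)}\right) I{\left(-7 \right)} + s{\left(176 \right)} = \left(-112 + \left(2 + 5 \left(-10\right)\right)\right) 11 - \left(3 - \sqrt{-52 + 2 \cdot 176}\right) = \left(-112 + \left(2 - 50\right)\right) 11 - \left(3 - \sqrt{-52 + 352}\right) = \left(-112 - 48\right) 11 - \left(3 - \sqrt{300}\right) = \left(-160\right) 11 - \left(3 - 10 \sqrt{3}\right) = -1760 - \left(3 - 10 \sqrt{3}\right) = -1763 + 10 \sqrt{3}$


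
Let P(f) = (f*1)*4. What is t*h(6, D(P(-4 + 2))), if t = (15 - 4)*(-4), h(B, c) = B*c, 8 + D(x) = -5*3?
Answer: 6072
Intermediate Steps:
P(f) = 4*f (P(f) = f*4 = 4*f)
D(x) = -23 (D(x) = -8 - 5*3 = -8 - 15 = -23)
t = -44 (t = 11*(-4) = -44)
t*h(6, D(P(-4 + 2))) = -264*(-23) = -44*(-138) = 6072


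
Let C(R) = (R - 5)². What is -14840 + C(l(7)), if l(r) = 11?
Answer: -14804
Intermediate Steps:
C(R) = (-5 + R)²
-14840 + C(l(7)) = -14840 + (-5 + 11)² = -14840 + 6² = -14840 + 36 = -14804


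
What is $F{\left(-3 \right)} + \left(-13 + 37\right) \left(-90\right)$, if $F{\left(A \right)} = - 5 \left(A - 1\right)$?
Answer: $-2140$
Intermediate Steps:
$F{\left(A \right)} = 5 - 5 A$ ($F{\left(A \right)} = - 5 \left(-1 + A\right) = 5 - 5 A$)
$F{\left(-3 \right)} + \left(-13 + 37\right) \left(-90\right) = \left(5 - -15\right) + \left(-13 + 37\right) \left(-90\right) = \left(5 + 15\right) + 24 \left(-90\right) = 20 - 2160 = -2140$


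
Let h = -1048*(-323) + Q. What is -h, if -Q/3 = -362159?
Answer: -1424981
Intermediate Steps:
Q = 1086477 (Q = -3*(-362159) = 1086477)
h = 1424981 (h = -1048*(-323) + 1086477 = 338504 + 1086477 = 1424981)
-h = -1*1424981 = -1424981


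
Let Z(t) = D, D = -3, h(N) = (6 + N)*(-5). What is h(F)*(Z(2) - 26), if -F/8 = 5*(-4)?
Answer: 24070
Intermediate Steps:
F = 160 (F = -40*(-4) = -8*(-20) = 160)
h(N) = -30 - 5*N
Z(t) = -3
h(F)*(Z(2) - 26) = (-30 - 5*160)*(-3 - 26) = (-30 - 800)*(-29) = -830*(-29) = 24070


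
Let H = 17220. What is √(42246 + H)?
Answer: √59466 ≈ 243.86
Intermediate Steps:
√(42246 + H) = √(42246 + 17220) = √59466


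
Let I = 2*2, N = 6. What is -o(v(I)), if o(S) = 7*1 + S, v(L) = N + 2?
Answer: -15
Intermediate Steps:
I = 4
v(L) = 8 (v(L) = 6 + 2 = 8)
o(S) = 7 + S
-o(v(I)) = -(7 + 8) = -1*15 = -15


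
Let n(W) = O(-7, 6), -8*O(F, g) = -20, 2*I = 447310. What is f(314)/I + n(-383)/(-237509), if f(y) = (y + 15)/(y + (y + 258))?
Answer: -208627682/23532193399985 ≈ -8.8656e-6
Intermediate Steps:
I = 223655 (I = (½)*447310 = 223655)
O(F, g) = 5/2 (O(F, g) = -⅛*(-20) = 5/2)
n(W) = 5/2
f(y) = (15 + y)/(258 + 2*y) (f(y) = (15 + y)/(y + (258 + y)) = (15 + y)/(258 + 2*y))
f(314)/I + n(-383)/(-237509) = ((15 + 314)/(2*(129 + 314)))/223655 + (5/2)/(-237509) = ((½)*329/443)*(1/223655) + (5/2)*(-1/237509) = ((½)*(1/443)*329)*(1/223655) - 5/475018 = (329/886)*(1/223655) - 5/475018 = 329/198158330 - 5/475018 = -208627682/23532193399985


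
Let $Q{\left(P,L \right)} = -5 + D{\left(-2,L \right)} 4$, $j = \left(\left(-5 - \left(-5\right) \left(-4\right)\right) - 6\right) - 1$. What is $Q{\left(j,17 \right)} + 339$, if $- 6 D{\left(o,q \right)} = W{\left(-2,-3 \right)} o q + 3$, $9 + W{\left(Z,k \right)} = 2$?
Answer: $\frac{520}{3} \approx 173.33$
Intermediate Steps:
$W{\left(Z,k \right)} = -7$ ($W{\left(Z,k \right)} = -9 + 2 = -7$)
$D{\left(o,q \right)} = - \frac{1}{2} + \frac{7 o q}{6}$ ($D{\left(o,q \right)} = - \frac{- 7 o q + 3}{6} = - \frac{3 - 7 o q}{6} = - \frac{1}{2} + \frac{7 o q}{6}$)
$j = -32$ ($j = \left(\left(-5 - 20\right) - 6\right) - 1 = \left(-25 - 6\right) - 1 = -31 - 1 = -32$)
$Q{\left(P,L \right)} = -7 - \frac{28 L}{3}$ ($Q{\left(P,L \right)} = -5 + \left(- \frac{1}{2} + \frac{7}{6} \left(-2\right) L\right) 4 = -5 + \left(- \frac{1}{2} - \frac{7 L}{3}\right) 4 = -5 - \left(2 + \frac{28 L}{3}\right) = -7 - \frac{28 L}{3}$)
$Q{\left(j,17 \right)} + 339 = \left(-7 - \frac{476}{3}\right) + 339 = - \frac{497}{3} + 339 = \frac{520}{3}$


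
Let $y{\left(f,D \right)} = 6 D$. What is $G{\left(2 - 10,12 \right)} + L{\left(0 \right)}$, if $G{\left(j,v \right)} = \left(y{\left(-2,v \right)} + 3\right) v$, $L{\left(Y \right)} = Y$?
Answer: $900$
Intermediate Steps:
$G{\left(j,v \right)} = v \left(3 + 6 v\right)$ ($G{\left(j,v \right)} = \left(6 v + 3\right) v = \left(3 + 6 v\right) v = v \left(3 + 6 v\right)$)
$G{\left(2 - 10,12 \right)} + L{\left(0 \right)} = 3 \cdot 12 \left(1 + 2 \cdot 12\right) + 0 = 3 \cdot 12 \left(1 + 24\right) + 0 = 3 \cdot 12 \cdot 25 + 0 = 900 + 0 = 900$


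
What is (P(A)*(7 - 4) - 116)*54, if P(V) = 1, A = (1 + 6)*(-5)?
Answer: -6102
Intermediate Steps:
A = -35 (A = 7*(-5) = -35)
(P(A)*(7 - 4) - 116)*54 = (1*(7 - 4) - 116)*54 = (1*3 - 116)*54 = (3 - 116)*54 = -113*54 = -6102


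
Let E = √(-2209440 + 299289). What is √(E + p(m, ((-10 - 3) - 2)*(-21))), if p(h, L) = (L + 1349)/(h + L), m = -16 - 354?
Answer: √(-91520 + 9075*I*√212239)/55 ≈ 26.002 + 26.577*I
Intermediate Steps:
m = -370
p(h, L) = (1349 + L)/(L + h)
E = 3*I*√212239 (E = √(-1910151) = 3*I*√212239 ≈ 1382.1*I)
√(E + p(m, ((-10 - 3) - 2)*(-21))) = √(3*I*√212239 + (1349 + ((-10 - 3) - 2)*(-21))/(((-10 - 3) - 2)*(-21) - 370)) = √(3*I*√212239 + (1349 + (-13 - 2)*(-21))/((-13 - 2)*(-21) - 370)) = √(3*I*√212239 + (1349 - 15*(-21))/(-15*(-21) - 370)) = √(3*I*√212239 + (1349 + 315)/(315 - 370)) = √(3*I*√212239 + 1664/(-55)) = √(3*I*√212239 - 1/55*1664) = √(3*I*√212239 - 1664/55) = √(-1664/55 + 3*I*√212239)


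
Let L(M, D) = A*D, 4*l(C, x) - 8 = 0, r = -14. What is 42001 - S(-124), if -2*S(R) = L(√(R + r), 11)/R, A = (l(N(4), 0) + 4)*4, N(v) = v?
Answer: 1301998/31 ≈ 42000.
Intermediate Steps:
l(C, x) = 2 (l(C, x) = 2 + (¼)*0 = 2 + 0 = 2)
A = 24 (A = (2 + 4)*4 = 6*4 = 24)
L(M, D) = 24*D
S(R) = -132/R (S(R) = -24*11/(2*R) = -132/R)
42001 - S(-124) = 42001 - (-132)/(-124) = 42001 - (-132)*(-1)/124 = 42001 - 1*33/31 = 42001 - 33/31 = 1301998/31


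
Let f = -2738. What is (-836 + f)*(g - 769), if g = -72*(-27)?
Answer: -4199450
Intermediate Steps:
g = 1944
(-836 + f)*(g - 769) = (-836 - 2738)*(1944 - 769) = -3574*1175 = -4199450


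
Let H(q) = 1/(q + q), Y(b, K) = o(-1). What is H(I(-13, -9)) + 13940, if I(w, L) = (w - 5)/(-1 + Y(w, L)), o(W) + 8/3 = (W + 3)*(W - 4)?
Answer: 1505561/108 ≈ 13940.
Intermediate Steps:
o(W) = -8/3 + (-4 + W)*(3 + W) (o(W) = -8/3 + (W + 3)*(W - 4) = -8/3 + (3 + W)*(-4 + W) = -8/3 + (-4 + W)*(3 + W))
Y(b, K) = -38/3 (Y(b, K) = -44/3 + (-1)**2 - 1*(-1) = -44/3 + 1 + 1 = -38/3)
I(w, L) = 15/41 - 3*w/41 (I(w, L) = (w - 5)/(-1 - 38/3) = (-5 + w)/(-41/3) = (-5 + w)*(-3/41) = 15/41 - 3*w/41)
H(q) = 1/(2*q)
H(I(-13, -9)) + 13940 = 1/(2*(15/41 - 3/41*(-13))) + 13940 = 1/(2*(15/41 + 39/41)) + 13940 = 1/(2*(54/41)) + 13940 = (1/2)*(41/54) + 13940 = 41/108 + 13940 = 1505561/108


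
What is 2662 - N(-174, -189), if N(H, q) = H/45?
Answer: 39988/15 ≈ 2665.9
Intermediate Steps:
N(H, q) = H/45 (N(H, q) = H*(1/45) = H/45)
2662 - N(-174, -189) = 2662 - (-174)/45 = 2662 - 1*(-58/15) = 2662 + 58/15 = 39988/15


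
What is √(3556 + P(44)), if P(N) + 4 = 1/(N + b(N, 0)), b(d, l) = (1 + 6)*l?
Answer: √1719179/22 ≈ 59.599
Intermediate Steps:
b(d, l) = 7*l
P(N) = -4 + 1/N (P(N) = -4 + 1/(N + 7*0) = -4 + 1/(N + 0) = -4 + 1/N)
√(3556 + P(44)) = √(3556 + (-4 + 1/44)) = √(3556 - 175/44) = √(156289/44) = √1719179/22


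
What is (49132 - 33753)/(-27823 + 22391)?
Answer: -2197/776 ≈ -2.8312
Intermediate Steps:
(49132 - 33753)/(-27823 + 22391) = 15379/(-5432) = 15379*(-1/5432) = -2197/776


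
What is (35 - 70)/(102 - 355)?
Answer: 35/253 ≈ 0.13834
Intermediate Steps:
(35 - 70)/(102 - 355) = -35/(-253) = -35*(-1/253) = 35/253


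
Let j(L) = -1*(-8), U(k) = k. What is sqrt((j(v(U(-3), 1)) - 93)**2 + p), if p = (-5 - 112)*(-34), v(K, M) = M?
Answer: sqrt(11203) ≈ 105.84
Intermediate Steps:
p = 3978 (p = -117*(-34) = 3978)
j(L) = 8
sqrt((j(v(U(-3), 1)) - 93)**2 + p) = sqrt((8 - 93)**2 + 3978) = sqrt((-85)**2 + 3978) = sqrt(7225 + 3978) = sqrt(11203)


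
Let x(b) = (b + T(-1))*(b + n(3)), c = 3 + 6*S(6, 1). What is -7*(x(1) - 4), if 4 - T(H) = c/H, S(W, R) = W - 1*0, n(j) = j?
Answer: -1204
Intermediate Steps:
S(W, R) = W (S(W, R) = W + 0 = W)
c = 39 (c = 3 + 6*6 = 3 + 36 = 39)
T(H) = 4 - 39/H
x(b) = (3 + b)*(43 + b) (x(b) = (b + (4 - 39/(-1)))*(b + 3) = (b + (4 - 39*(-1)))*(3 + b) = (b + (4 + 39))*(3 + b) = (b + 43)*(3 + b) = (43 + b)*(3 + b) = (3 + b)*(43 + b))
-7*(x(1) - 4) = -7*((129 + 1**2 + 46*1) - 4) = -7*((129 + 1 + 46) - 4) = -7*(176 - 4) = -7*172 = -1204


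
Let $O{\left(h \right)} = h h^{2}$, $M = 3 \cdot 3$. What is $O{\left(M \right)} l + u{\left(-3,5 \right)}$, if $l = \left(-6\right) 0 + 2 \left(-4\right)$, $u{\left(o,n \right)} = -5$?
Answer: $-5837$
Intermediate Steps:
$l = -8$ ($l = 0 - 8 = -8$)
$M = 9$
$O{\left(h \right)} = h^{3}$
$O{\left(M \right)} l + u{\left(-3,5 \right)} = 9^{3} \left(-8\right) - 5 = 729 \left(-8\right) - 5 = -5832 - 5 = -5837$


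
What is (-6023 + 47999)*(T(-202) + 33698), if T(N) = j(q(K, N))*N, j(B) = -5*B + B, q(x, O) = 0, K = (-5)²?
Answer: 1414507248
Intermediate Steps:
K = 25
j(B) = -4*B
T(N) = 0 (T(N) = (-4*0)*N = 0*N = 0)
(-6023 + 47999)*(T(-202) + 33698) = (-6023 + 47999)*(0 + 33698) = 41976*33698 = 1414507248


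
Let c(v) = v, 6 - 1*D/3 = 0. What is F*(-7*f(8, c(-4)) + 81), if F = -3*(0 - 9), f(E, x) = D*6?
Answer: -18225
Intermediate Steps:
D = 18 (D = 18 - 3*0 = 18 + 0 = 18)
f(E, x) = 108 (f(E, x) = 18*6 = 108)
F = 27 (F = -3*(-9) = 27)
F*(-7*f(8, c(-4)) + 81) = 27*(-7*108 + 81) = 27*(-756 + 81) = 27*(-675) = -18225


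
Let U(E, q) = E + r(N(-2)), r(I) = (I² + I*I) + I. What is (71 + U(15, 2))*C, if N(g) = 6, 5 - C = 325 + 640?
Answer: -157440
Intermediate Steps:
C = -960 (C = 5 - (325 + 640) = 5 - 1*965 = 5 - 965 = -960)
r(I) = I + 2*I² (r(I) = (I² + I²) + I = 2*I² + I = I + 2*I²)
U(E, q) = 78 + E (U(E, q) = E + 6*(1 + 2*6) = E + 6*(1 + 12) = E + 6*13 = E + 78 = 78 + E)
(71 + U(15, 2))*C = (71 + (78 + 15))*(-960) = (71 + 93)*(-960) = 164*(-960) = -157440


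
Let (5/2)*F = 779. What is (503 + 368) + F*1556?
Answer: 2428603/5 ≈ 4.8572e+5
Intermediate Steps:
F = 1558/5 (F = (⅖)*779 = 1558/5 ≈ 311.60)
(503 + 368) + F*1556 = (503 + 368) + (1558/5)*1556 = 871 + 2424248/5 = 2428603/5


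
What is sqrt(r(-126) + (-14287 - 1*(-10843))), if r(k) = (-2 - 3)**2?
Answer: I*sqrt(3419) ≈ 58.472*I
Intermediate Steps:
r(k) = 25 (r(k) = (-5)**2 = 25)
sqrt(r(-126) + (-14287 - 1*(-10843))) = sqrt(25 + (-14287 - 1*(-10843))) = sqrt(25 + (-14287 + 10843)) = sqrt(25 - 3444) = sqrt(-3419) = I*sqrt(3419)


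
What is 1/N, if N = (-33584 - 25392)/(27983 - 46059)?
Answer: 4519/14744 ≈ 0.30650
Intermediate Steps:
N = 14744/4519 (N = -58976/(-18076) = -58976*(-1/18076) = 14744/4519 ≈ 3.2627)
1/N = 1/(14744/4519) = 4519/14744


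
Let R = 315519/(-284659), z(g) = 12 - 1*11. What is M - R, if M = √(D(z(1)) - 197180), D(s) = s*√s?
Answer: 315519/284659 + I*√197179 ≈ 1.1084 + 444.05*I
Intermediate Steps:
z(g) = 1 (z(g) = 12 - 11 = 1)
D(s) = s^(3/2)
R = -315519/284659 (R = 315519*(-1/284659) = -315519/284659 ≈ -1.1084)
M = I*√197179 (M = √(1^(3/2) - 197180) = √(1 - 197180) = √(-197179) = I*√197179 ≈ 444.05*I)
M - R = I*√197179 - 1*(-315519/284659) = I*√197179 + 315519/284659 = 315519/284659 + I*√197179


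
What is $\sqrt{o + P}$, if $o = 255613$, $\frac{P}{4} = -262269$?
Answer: $i \sqrt{793463} \approx 890.77 i$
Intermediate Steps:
$P = -1049076$ ($P = 4 \left(-262269\right) = -1049076$)
$\sqrt{o + P} = \sqrt{255613 - 1049076} = \sqrt{-793463} = i \sqrt{793463}$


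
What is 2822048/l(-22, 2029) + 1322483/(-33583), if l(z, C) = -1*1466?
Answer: -48355799031/24616339 ≈ -1964.4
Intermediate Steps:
l(z, C) = -1466
2822048/l(-22, 2029) + 1322483/(-33583) = 2822048/(-1466) + 1322483/(-33583) = 2822048*(-1/1466) + 1322483*(-1/33583) = -1411024/733 - 1322483/33583 = -48355799031/24616339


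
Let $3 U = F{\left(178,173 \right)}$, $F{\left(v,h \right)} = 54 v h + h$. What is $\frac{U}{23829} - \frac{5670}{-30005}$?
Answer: $\frac{10061023307}{428993487} \approx 23.453$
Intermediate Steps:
$F{\left(v,h \right)} = h + 54 h v$ ($F{\left(v,h \right)} = 54 h v + h = h + 54 h v$)
$U = \frac{1663049}{3}$ ($U = \frac{173 \left(1 + 54 \cdot 178\right)}{3} = \frac{173 \left(1 + 9612\right)}{3} = \frac{173 \cdot 9613}{3} = \frac{1}{3} \cdot 1663049 = \frac{1663049}{3} \approx 5.5435 \cdot 10^{5}$)
$\frac{U}{23829} - \frac{5670}{-30005} = \frac{1663049}{3 \cdot 23829} - \frac{5670}{-30005} = \frac{1663049}{3} \cdot \frac{1}{23829} - - \frac{1134}{6001} = \frac{1663049}{71487} + \frac{1134}{6001} = \frac{10061023307}{428993487}$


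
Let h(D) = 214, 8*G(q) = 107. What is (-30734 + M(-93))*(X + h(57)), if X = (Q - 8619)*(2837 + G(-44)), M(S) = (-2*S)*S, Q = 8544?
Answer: 10257912052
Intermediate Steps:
G(q) = 107/8 (G(q) = (⅛)*107 = 107/8)
M(S) = -2*S²
X = -1710225/8 (X = (8544 - 8619)*(2837 + 107/8) = -75*22803/8 = -1710225/8 ≈ -2.1378e+5)
(-30734 + M(-93))*(X + h(57)) = (-30734 - 2*(-93)²)*(-1710225/8 + 214) = (-30734 - 2*8649)*(-1708513/8) = (-30734 - 17298)*(-1708513/8) = -48032*(-1708513/8) = 10257912052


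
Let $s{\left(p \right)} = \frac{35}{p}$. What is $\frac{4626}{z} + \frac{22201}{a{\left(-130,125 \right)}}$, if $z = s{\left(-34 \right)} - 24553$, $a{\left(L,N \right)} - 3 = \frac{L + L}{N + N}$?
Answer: $\frac{154449233003}{13635671} \approx 11327.0$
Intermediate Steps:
$a{\left(L,N \right)} = 3 + \frac{L}{N}$ ($a{\left(L,N \right)} = 3 + \frac{L + L}{N + N} = 3 + \frac{2 L}{2 N} = 3 + 2 L \frac{1}{2 N} = 3 + \frac{L}{N}$)
$z = - \frac{834837}{34}$ ($z = \frac{35}{-34} - 24553 = 35 \left(- \frac{1}{34}\right) - 24553 = - \frac{35}{34} - 24553 = - \frac{834837}{34} \approx -24554.0$)
$\frac{4626}{z} + \frac{22201}{a{\left(-130,125 \right)}} = \frac{4626}{- \frac{834837}{34}} + \frac{22201}{3 - \frac{130}{125}} = 4626 \left(- \frac{34}{834837}\right) + \frac{22201}{3 - \frac{26}{25}} = - \frac{52428}{278279} + \frac{22201}{3 - \frac{26}{25}} = - \frac{52428}{278279} + \frac{22201}{\frac{49}{25}} = - \frac{52428}{278279} + 22201 \cdot \frac{25}{49} = - \frac{52428}{278279} + \frac{555025}{49} = \frac{154449233003}{13635671}$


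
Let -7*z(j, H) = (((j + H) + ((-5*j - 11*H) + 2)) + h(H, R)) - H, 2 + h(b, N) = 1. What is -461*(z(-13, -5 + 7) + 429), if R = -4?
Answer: -1370092/7 ≈ -1.9573e+5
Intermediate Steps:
h(b, N) = -1 (h(b, N) = -2 + 1 = -1)
z(j, H) = -1/7 + 4*j/7 + 11*H/7 (z(j, H) = -((((j + H) + ((-5*j - 11*H) + 2)) - 1) - H)/7 = -((((H + j) + ((-11*H - 5*j) + 2)) - 1) - H)/7 = -((((H + j) + (2 - 11*H - 5*j)) - 1) - H)/7 = -(((2 - 10*H - 4*j) - 1) - H)/7 = -((1 - 10*H - 4*j) - H)/7 = -(1 - 11*H - 4*j)/7 = -1/7 + 4*j/7 + 11*H/7)
-461*(z(-13, -5 + 7) + 429) = -461*((-1/7 + (4/7)*(-13) + 11*(-5 + 7)/7) + 429) = -461*((-1/7 - 52/7 + (11/7)*2) + 429) = -461*((-1/7 - 52/7 + 22/7) + 429) = -461*(-31/7 + 429) = -461*2972/7 = -1370092/7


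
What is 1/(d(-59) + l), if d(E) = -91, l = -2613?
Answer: -1/2704 ≈ -0.00036982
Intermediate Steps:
1/(d(-59) + l) = 1/(-91 - 2613) = 1/(-2704) = -1/2704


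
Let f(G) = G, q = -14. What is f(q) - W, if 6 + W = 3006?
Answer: -3014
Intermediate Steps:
W = 3000 (W = -6 + 3006 = 3000)
f(q) - W = -14 - 1*3000 = -14 - 3000 = -3014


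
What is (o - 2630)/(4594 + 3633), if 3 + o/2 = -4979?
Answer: -12594/8227 ≈ -1.5308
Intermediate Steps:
o = -9964 (o = -6 + 2*(-4979) = -6 - 9958 = -9964)
(o - 2630)/(4594 + 3633) = (-9964 - 2630)/(4594 + 3633) = -12594/8227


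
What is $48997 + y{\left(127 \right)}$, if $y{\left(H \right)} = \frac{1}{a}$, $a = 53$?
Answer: $\frac{2596842}{53} \approx 48997.0$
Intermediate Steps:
$y{\left(H \right)} = \frac{1}{53}$
$48997 + y{\left(127 \right)} = 48997 + \frac{1}{53} = \frac{2596842}{53}$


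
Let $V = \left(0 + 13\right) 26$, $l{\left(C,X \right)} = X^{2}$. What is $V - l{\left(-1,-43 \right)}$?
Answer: $-1511$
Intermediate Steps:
$V = 338$ ($V = 13 \cdot 26 = 338$)
$V - l{\left(-1,-43 \right)} = 338 - \left(-43\right)^{2} = 338 - 1849 = -1511$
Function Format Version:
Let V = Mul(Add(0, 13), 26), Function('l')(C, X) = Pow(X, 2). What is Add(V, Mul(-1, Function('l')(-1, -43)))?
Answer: -1511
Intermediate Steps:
V = 338 (V = Mul(13, 26) = 338)
Add(V, Mul(-1, Function('l')(-1, -43))) = Add(338, Mul(-1, Pow(-43, 2))) = Add(338, Mul(-1, 1849)) = Add(338, -1849) = -1511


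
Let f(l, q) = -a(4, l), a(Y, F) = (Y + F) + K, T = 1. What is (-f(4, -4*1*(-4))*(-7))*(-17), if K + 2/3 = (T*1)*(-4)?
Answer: 1190/3 ≈ 396.67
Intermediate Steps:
K = -14/3 (K = -⅔ + (1*1)*(-4) = -⅔ + 1*(-4) = -⅔ - 4 = -14/3 ≈ -4.6667)
a(Y, F) = -14/3 + F + Y (a(Y, F) = (Y + F) - 14/3 = (F + Y) - 14/3 = -14/3 + F + Y)
f(l, q) = ⅔ - l (f(l, q) = -(-14/3 + l + 4) = -(-⅔ + l) = ⅔ - l)
(-f(4, -4*1*(-4))*(-7))*(-17) = (-(⅔ - 1*4)*(-7))*(-17) = (-(⅔ - 4)*(-7))*(-17) = (-1*(-10/3)*(-7))*(-17) = ((10/3)*(-7))*(-17) = -70/3*(-17) = 1190/3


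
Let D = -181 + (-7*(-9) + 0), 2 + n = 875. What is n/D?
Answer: -873/118 ≈ -7.3983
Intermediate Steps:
n = 873 (n = -2 + 875 = 873)
D = -118 (D = -181 + (63 + 0) = -181 + 63 = -118)
n/D = 873/(-118) = 873*(-1/118) = -873/118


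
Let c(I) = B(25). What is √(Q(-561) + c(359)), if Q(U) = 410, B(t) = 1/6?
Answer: √14766/6 ≈ 20.253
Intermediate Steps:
B(t) = ⅙
c(I) = ⅙
√(Q(-561) + c(359)) = √(410 + ⅙) = √(2461/6) = √14766/6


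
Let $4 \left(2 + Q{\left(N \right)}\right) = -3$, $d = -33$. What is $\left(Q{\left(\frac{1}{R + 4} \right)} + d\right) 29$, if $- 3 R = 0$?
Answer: $- \frac{4147}{4} \approx -1036.8$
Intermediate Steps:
$R = 0$ ($R = \left(- \frac{1}{3}\right) 0 = 0$)
$Q{\left(N \right)} = - \frac{11}{4}$ ($Q{\left(N \right)} = -2 + \frac{1}{4} \left(-3\right) = -2 - \frac{3}{4} = - \frac{11}{4}$)
$\left(Q{\left(\frac{1}{R + 4} \right)} + d\right) 29 = \left(- \frac{11}{4} - 33\right) 29 = \left(- \frac{143}{4}\right) 29 = - \frac{4147}{4}$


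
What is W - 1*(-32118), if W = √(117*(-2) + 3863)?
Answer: 32118 + √3629 ≈ 32178.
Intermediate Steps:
W = √3629 (W = √(-234 + 3863) = √3629 ≈ 60.241)
W - 1*(-32118) = √3629 - 1*(-32118) = √3629 + 32118 = 32118 + √3629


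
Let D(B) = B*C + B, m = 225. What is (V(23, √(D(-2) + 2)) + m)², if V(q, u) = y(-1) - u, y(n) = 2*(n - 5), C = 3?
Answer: (213 - I*√6)² ≈ 45363.0 - 1043.5*I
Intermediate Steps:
y(n) = -10 + 2*n (y(n) = 2*(-5 + n) = -10 + 2*n)
D(B) = 4*B (D(B) = B*3 + B = 3*B + B = 4*B)
V(q, u) = -12 - u (V(q, u) = (-10 + 2*(-1)) - u = (-10 - 2) - u = -12 - u)
(V(23, √(D(-2) + 2)) + m)² = ((-12 - √(4*(-2) + 2)) + 225)² = ((-12 - √(-8 + 2)) + 225)² = ((-12 - √(-6)) + 225)² = ((-12 - I*√6) + 225)² = (213 - I*√6)²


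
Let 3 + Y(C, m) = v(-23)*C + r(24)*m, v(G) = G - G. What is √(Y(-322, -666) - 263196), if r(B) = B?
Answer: I*√279183 ≈ 528.38*I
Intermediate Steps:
v(G) = 0
Y(C, m) = -3 + 24*m (Y(C, m) = -3 + (0*C + 24*m) = -3 + (0 + 24*m) = -3 + 24*m)
√(Y(-322, -666) - 263196) = √((-3 + 24*(-666)) - 263196) = √((-3 - 15984) - 263196) = √(-15987 - 263196) = √(-279183) = I*√279183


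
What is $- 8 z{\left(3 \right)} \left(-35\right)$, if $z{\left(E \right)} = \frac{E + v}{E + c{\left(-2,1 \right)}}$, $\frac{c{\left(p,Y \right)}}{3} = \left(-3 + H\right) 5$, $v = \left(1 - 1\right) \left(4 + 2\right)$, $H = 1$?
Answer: $- \frac{280}{9} \approx -31.111$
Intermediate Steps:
$v = 0$ ($v = 0 \cdot 6 = 0$)
$c{\left(p,Y \right)} = -30$ ($c{\left(p,Y \right)} = 3 \left(-3 + 1\right) 5 = 3 \left(\left(-2\right) 5\right) = 3 \left(-10\right) = -30$)
$z{\left(E \right)} = \frac{E}{-30 + E}$ ($z{\left(E \right)} = \frac{E + 0}{E - 30} = \frac{E}{-30 + E}$)
$- 8 z{\left(3 \right)} \left(-35\right) = - 8 \frac{3}{-30 + 3} \left(-35\right) = - 8 \frac{3}{-27} \left(-35\right) = - 8 \cdot 3 \left(- \frac{1}{27}\right) \left(-35\right) = \left(-8\right) \left(- \frac{1}{9}\right) \left(-35\right) = \frac{8}{9} \left(-35\right) = - \frac{280}{9}$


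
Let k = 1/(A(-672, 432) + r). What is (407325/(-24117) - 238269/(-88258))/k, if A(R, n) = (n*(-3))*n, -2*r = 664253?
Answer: 17960899055499623/1419012124 ≈ 1.2657e+7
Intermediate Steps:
r = -664253/2 (r = -½*664253 = -664253/2 ≈ -3.3213e+5)
A(R, n) = -3*n² (A(R, n) = (-3*n)*n = -3*n²)
k = -2/1783997 (k = 1/(-3*432² - 664253/2) = 1/(-3*186624 - 664253/2) = 1/(-559872 - 664253/2) = 1/(-1783997/2) = -2/1783997 ≈ -1.1211e-6)
(407325/(-24117) - 238269/(-88258))/k = (407325/(-24117) - 238269/(-88258))/(-2/1783997) = (407325*(-1/24117) - 238269*(-1/88258))*(-1783997/2) = (-135775/8039 + 238269/88258)*(-1783997/2) = -10067785459/709506062*(-1783997/2) = 17960899055499623/1419012124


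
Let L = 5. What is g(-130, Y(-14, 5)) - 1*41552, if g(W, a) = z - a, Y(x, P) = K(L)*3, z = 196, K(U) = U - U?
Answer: -41356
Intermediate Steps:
K(U) = 0
Y(x, P) = 0 (Y(x, P) = 0*3 = 0)
g(W, a) = 196 - a
g(-130, Y(-14, 5)) - 1*41552 = (196 - 1*0) - 1*41552 = (196 + 0) - 41552 = 196 - 41552 = -41356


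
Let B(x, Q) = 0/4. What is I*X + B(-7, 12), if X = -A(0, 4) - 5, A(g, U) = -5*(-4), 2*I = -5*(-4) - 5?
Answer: -375/2 ≈ -187.50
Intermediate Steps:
B(x, Q) = 0 (B(x, Q) = 0*(¼) = 0)
I = 15/2 (I = (-5*(-4) - 5)/2 = (20 - 5)/2 = (½)*15 = 15/2 ≈ 7.5000)
A(g, U) = 20
X = -25 (X = -1*20 - 5 = -20 - 5 = -25)
I*X + B(-7, 12) = (15/2)*(-25) + 0 = -375/2 + 0 = -375/2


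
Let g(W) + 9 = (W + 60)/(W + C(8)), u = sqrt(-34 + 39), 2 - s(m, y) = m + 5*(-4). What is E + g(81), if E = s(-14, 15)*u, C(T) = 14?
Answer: -714/95 + 36*sqrt(5) ≈ 72.983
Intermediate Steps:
s(m, y) = 22 - m (s(m, y) = 2 - (m + 5*(-4)) = 2 - (m - 20) = 2 - (-20 + m) = 2 + (20 - m) = 22 - m)
u = sqrt(5) ≈ 2.2361
g(W) = -9 + (60 + W)/(14 + W) (g(W) = -9 + (W + 60)/(W + 14) = -9 + (60 + W)/(14 + W))
E = 36*sqrt(5) (E = (22 - 1*(-14))*sqrt(5) = (22 + 14)*sqrt(5) = 36*sqrt(5) ≈ 80.498)
E + g(81) = 36*sqrt(5) + 2*(-33 - 4*81)/(14 + 81) = 36*sqrt(5) + 2*(-33 - 324)/95 = 36*sqrt(5) + 2*(1/95)*(-357) = 36*sqrt(5) - 714/95 = -714/95 + 36*sqrt(5)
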